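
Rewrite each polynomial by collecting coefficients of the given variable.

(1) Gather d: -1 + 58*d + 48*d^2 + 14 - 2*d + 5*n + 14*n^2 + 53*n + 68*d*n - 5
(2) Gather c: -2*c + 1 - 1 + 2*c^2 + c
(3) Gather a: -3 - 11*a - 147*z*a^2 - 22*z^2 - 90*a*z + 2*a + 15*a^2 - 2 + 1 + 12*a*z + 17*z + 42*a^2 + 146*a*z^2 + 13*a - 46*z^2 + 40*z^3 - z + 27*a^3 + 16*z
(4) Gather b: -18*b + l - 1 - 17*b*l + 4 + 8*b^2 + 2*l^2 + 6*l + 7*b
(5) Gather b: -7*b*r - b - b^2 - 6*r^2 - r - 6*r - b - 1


(1) = 48*d^2 + d*(68*n + 56) + 14*n^2 + 58*n + 8
(2) = 2*c^2 - c
(3) = 27*a^3 + a^2*(57 - 147*z) + a*(146*z^2 - 78*z + 4) + 40*z^3 - 68*z^2 + 32*z - 4
(4) = 8*b^2 + b*(-17*l - 11) + 2*l^2 + 7*l + 3
(5) = -b^2 + b*(-7*r - 2) - 6*r^2 - 7*r - 1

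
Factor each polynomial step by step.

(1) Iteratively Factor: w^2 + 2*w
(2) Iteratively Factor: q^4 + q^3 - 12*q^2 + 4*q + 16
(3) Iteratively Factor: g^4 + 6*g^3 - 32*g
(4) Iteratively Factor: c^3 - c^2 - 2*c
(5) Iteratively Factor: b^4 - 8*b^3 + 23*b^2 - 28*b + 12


(1) = (w + 2)*(w)
(2) = (q - 2)*(q^3 + 3*q^2 - 6*q - 8) = (q - 2)*(q + 1)*(q^2 + 2*q - 8) = (q - 2)*(q + 1)*(q + 4)*(q - 2)
(3) = (g)*(g^3 + 6*g^2 - 32) = g*(g - 2)*(g^2 + 8*g + 16) = g*(g - 2)*(g + 4)*(g + 4)
(4) = (c)*(c^2 - c - 2) = c*(c + 1)*(c - 2)
(5) = (b - 3)*(b^3 - 5*b^2 + 8*b - 4) = (b - 3)*(b - 1)*(b^2 - 4*b + 4) = (b - 3)*(b - 2)*(b - 1)*(b - 2)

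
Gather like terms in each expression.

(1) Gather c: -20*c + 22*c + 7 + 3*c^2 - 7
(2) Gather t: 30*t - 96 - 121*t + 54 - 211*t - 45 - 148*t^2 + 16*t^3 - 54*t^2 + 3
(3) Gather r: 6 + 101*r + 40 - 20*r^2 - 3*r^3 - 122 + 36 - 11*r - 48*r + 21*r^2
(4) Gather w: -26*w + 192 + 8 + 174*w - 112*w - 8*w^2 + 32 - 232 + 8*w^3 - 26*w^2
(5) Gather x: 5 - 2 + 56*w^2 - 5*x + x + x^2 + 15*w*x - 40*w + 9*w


(1) = 3*c^2 + 2*c
(2) = 16*t^3 - 202*t^2 - 302*t - 84
(3) = -3*r^3 + r^2 + 42*r - 40
(4) = 8*w^3 - 34*w^2 + 36*w
(5) = 56*w^2 - 31*w + x^2 + x*(15*w - 4) + 3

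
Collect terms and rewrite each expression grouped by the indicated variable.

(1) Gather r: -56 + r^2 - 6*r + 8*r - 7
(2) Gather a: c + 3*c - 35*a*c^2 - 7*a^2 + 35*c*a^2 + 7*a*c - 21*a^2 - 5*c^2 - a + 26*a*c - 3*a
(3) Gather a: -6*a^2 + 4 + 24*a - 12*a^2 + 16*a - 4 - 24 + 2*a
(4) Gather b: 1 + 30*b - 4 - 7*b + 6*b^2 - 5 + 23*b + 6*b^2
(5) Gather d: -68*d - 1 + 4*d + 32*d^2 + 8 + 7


(1) = r^2 + 2*r - 63
(2) = a^2*(35*c - 28) + a*(-35*c^2 + 33*c - 4) - 5*c^2 + 4*c
(3) = -18*a^2 + 42*a - 24
(4) = 12*b^2 + 46*b - 8
(5) = 32*d^2 - 64*d + 14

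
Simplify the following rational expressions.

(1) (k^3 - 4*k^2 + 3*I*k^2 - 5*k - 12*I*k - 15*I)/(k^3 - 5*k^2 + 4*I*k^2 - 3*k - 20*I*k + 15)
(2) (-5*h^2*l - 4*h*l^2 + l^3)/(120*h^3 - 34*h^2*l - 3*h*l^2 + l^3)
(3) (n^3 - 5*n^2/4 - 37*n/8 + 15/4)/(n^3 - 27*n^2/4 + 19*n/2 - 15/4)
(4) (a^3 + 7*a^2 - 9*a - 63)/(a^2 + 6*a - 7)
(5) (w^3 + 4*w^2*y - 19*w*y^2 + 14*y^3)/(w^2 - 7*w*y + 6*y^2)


(1) = (k + 1)/(k + I)
(2) = (-h*l - l^2)/(24*h^2 - 2*h*l - l^2)
(3) = (2*n^2 - n - 10)/(2*n^2 - 12*n + 10)
(4) = (a^2 - 9)/(a - 1)
(5) = (-w^2 - 5*w*y + 14*y^2)/(-w + 6*y)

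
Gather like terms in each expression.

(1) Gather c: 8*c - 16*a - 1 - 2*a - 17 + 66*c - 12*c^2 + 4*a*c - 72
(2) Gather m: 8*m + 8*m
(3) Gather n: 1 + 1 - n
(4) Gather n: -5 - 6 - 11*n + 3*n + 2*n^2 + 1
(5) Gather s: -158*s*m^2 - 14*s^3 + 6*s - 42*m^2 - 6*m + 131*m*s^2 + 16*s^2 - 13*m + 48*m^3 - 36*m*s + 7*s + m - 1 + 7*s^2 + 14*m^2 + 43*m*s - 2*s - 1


(1) = -18*a - 12*c^2 + c*(4*a + 74) - 90
(2) = 16*m
(3) = 2 - n
(4) = 2*n^2 - 8*n - 10
(5) = 48*m^3 - 28*m^2 - 18*m - 14*s^3 + s^2*(131*m + 23) + s*(-158*m^2 + 7*m + 11) - 2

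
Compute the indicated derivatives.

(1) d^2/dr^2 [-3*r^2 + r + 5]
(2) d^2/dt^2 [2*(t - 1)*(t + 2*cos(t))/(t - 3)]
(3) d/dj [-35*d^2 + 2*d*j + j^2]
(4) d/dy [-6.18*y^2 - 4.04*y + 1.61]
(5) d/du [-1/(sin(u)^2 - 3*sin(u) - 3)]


(1) = -6
(2) = 4*(-t^3*cos(t) + 7*t^2*cos(t) + 4*t*sin(t) - 15*t*cos(t) - 12*sin(t) + 13*cos(t) + 6)/(t^3 - 9*t^2 + 27*t - 27)
(3) = 2*d + 2*j
(4) = -12.36*y - 4.04
(5) = (2*sin(u) - 3)*cos(u)/(3*sin(u) + cos(u)^2 + 2)^2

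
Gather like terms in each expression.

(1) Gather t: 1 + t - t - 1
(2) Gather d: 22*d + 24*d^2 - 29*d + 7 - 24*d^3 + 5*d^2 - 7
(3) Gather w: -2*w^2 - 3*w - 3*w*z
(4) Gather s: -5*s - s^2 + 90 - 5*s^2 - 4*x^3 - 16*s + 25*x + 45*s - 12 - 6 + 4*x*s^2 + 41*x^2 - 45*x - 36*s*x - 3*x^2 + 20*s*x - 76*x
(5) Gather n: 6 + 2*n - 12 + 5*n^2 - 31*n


(1) = 0
(2) = -24*d^3 + 29*d^2 - 7*d
(3) = -2*w^2 + w*(-3*z - 3)
(4) = s^2*(4*x - 6) + s*(24 - 16*x) - 4*x^3 + 38*x^2 - 96*x + 72
(5) = 5*n^2 - 29*n - 6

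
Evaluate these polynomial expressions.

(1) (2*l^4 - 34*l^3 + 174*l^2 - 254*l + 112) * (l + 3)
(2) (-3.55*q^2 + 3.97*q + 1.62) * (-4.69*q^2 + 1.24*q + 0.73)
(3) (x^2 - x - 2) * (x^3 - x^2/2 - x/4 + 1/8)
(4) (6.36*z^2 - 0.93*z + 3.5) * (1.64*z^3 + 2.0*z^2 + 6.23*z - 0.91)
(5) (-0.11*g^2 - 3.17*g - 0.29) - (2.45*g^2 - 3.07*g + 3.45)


(1) = 2*l^5 - 28*l^4 + 72*l^3 + 268*l^2 - 650*l + 336
(2) = 16.6495*q^4 - 23.0213*q^3 - 5.2665*q^2 + 4.9069*q + 1.1826
(3) = x^5 - 3*x^4/2 - 7*x^3/4 + 11*x^2/8 + 3*x/8 - 1/4
(4) = 10.4304*z^5 + 11.1948*z^4 + 43.5028*z^3 - 4.5815*z^2 + 22.6513*z - 3.185
(5) = -2.56*g^2 - 0.1*g - 3.74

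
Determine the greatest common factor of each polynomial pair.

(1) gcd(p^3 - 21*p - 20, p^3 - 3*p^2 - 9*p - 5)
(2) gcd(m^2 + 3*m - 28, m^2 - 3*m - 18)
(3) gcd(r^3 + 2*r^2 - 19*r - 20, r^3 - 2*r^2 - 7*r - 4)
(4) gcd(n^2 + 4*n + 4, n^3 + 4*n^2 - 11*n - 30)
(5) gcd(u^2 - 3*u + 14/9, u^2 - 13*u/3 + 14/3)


(1) = p^2 - 4*p - 5
(2) = gcd((m - 4)*(m + 7), (m - 6)*(m + 3)) = 1
(3) = r^2 - 3*r - 4
(4) = gcd((n + 2)^2, (n - 3)*(n + 2)*(n + 5)) = n + 2
(5) = u - 7/3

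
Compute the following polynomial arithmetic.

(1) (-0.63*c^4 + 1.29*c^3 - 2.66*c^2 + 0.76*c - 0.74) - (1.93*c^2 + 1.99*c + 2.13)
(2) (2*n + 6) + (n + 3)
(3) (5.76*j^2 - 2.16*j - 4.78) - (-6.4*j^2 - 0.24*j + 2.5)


(1) = -0.63*c^4 + 1.29*c^3 - 4.59*c^2 - 1.23*c - 2.87
(2) = 3*n + 9
(3) = 12.16*j^2 - 1.92*j - 7.28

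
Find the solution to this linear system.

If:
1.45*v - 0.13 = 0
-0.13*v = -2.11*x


Then:
v = 0.09
x = 0.01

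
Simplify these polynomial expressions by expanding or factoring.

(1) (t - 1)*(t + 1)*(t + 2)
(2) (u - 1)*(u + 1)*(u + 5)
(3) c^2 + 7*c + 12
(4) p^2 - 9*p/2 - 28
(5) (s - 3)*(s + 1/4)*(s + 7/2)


(1) = t^3 + 2*t^2 - t - 2
(2) = u^3 + 5*u^2 - u - 5
(3) = (c + 3)*(c + 4)
(4) = (p - 8)*(p + 7/2)
(5) = s^3 + 3*s^2/4 - 83*s/8 - 21/8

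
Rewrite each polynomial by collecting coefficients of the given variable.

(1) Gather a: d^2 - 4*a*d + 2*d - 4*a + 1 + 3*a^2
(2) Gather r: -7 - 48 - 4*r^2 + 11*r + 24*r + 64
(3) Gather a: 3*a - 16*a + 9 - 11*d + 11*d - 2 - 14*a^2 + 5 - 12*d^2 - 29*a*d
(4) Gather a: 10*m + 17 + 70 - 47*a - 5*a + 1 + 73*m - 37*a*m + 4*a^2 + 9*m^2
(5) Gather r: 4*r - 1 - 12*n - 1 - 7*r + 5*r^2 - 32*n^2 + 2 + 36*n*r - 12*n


(1) = 3*a^2 + a*(-4*d - 4) + d^2 + 2*d + 1
(2) = -4*r^2 + 35*r + 9
(3) = -14*a^2 + a*(-29*d - 13) - 12*d^2 + 12
(4) = 4*a^2 + a*(-37*m - 52) + 9*m^2 + 83*m + 88
(5) = -32*n^2 - 24*n + 5*r^2 + r*(36*n - 3)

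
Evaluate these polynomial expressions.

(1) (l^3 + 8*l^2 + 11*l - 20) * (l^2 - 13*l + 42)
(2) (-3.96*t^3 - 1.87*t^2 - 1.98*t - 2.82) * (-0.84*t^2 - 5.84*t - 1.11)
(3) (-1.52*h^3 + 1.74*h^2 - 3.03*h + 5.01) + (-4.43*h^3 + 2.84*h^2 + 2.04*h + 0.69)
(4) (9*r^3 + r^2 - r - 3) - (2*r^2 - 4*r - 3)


(1) = l^5 - 5*l^4 - 51*l^3 + 173*l^2 + 722*l - 840
(2) = 3.3264*t^5 + 24.6972*t^4 + 16.9796*t^3 + 16.0077*t^2 + 18.6666*t + 3.1302
(3) = -5.95*h^3 + 4.58*h^2 - 0.99*h + 5.7
(4) = 9*r^3 - r^2 + 3*r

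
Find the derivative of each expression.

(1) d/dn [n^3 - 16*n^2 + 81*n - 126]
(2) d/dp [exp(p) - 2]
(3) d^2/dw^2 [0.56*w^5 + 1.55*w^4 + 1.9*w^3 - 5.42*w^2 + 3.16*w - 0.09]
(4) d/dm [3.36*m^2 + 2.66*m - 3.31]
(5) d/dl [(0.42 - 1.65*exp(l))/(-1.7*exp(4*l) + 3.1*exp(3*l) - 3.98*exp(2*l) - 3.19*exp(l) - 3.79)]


(1) = 3*n^2 - 32*n + 81
(2) = exp(p)
(3) = 11.2*w^3 + 18.6*w^2 + 11.4*w - 10.84
(4) = 6.72*m + 2.66
(5) = (-8.415*exp(4*l) + 13.086*exp(3*l) - 10.473*exp(2*l) + 3.3432*exp(l) + 7.5933)*exp(l)/(2.89*exp(8*l) - 10.54*exp(7*l) + 23.142*exp(6*l) - 13.83*exp(5*l) + 8.9484*exp(4*l) + 1.8944*exp(3*l) + 40.3445*exp(2*l) + 24.1802*exp(l) + 14.3641)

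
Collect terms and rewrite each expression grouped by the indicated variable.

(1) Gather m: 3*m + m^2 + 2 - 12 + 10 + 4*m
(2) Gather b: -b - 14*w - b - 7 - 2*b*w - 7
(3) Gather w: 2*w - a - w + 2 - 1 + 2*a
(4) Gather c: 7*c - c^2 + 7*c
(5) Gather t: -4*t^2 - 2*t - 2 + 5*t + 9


(1) = m^2 + 7*m
(2) = b*(-2*w - 2) - 14*w - 14
(3) = a + w + 1
(4) = -c^2 + 14*c
(5) = -4*t^2 + 3*t + 7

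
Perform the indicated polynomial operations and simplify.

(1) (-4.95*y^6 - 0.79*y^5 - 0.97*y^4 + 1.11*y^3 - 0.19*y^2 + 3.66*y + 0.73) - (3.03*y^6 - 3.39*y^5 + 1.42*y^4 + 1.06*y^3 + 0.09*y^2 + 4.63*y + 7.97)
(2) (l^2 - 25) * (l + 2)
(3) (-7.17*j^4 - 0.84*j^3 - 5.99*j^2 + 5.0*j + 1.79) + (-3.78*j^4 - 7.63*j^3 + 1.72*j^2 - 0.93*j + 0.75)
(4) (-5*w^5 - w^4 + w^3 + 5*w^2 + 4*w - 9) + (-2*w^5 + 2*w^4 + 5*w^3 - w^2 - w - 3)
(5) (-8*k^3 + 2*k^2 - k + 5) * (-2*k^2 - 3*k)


(1) = -7.98*y^6 + 2.6*y^5 - 2.39*y^4 + 0.05*y^3 - 0.28*y^2 - 0.97*y - 7.24
(2) = l^3 + 2*l^2 - 25*l - 50
(3) = -10.95*j^4 - 8.47*j^3 - 4.27*j^2 + 4.07*j + 2.54
(4) = -7*w^5 + w^4 + 6*w^3 + 4*w^2 + 3*w - 12
(5) = 16*k^5 + 20*k^4 - 4*k^3 - 7*k^2 - 15*k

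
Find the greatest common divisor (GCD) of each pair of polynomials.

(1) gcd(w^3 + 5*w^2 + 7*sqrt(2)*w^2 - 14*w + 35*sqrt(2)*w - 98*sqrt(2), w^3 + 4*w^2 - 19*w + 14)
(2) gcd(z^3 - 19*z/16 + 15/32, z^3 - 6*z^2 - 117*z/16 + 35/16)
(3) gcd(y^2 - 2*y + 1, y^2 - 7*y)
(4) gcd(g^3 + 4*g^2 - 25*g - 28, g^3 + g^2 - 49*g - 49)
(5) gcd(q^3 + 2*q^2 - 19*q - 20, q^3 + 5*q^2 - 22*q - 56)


(1) = gcd((w - 2)*(w + 7)*(w + 7*sqrt(2)), (w - 2)*(w - 1)*(w + 7)) = w^2 + 5*w - 14
(2) = gcd((z - 3/4)*(z - 1/2)*(z + 5/4), (z - 7)*(z - 1/4)*(z + 5/4)) = z + 5/4
(3) = gcd((y - 1)^2, y*(y - 7)) = 1
(4) = g^2 + 8*g + 7
(5) = gcd((q - 4)*(q + 1)*(q + 5), (q - 4)*(q + 2)*(q + 7)) = q - 4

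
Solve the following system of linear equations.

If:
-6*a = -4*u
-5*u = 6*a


Then:
a = 0
u = 0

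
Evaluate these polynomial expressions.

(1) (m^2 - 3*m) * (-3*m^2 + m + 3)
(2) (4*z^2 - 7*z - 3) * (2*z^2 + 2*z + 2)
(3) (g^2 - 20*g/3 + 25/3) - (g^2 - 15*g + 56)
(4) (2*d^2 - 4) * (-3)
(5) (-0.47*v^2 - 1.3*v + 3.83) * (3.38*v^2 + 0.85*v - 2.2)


(1) = -3*m^4 + 10*m^3 - 9*m
(2) = 8*z^4 - 6*z^3 - 12*z^2 - 20*z - 6
(3) = 25*g/3 - 143/3
(4) = 12 - 6*d^2
(5) = -1.5886*v^4 - 4.7935*v^3 + 12.8744*v^2 + 6.1155*v - 8.426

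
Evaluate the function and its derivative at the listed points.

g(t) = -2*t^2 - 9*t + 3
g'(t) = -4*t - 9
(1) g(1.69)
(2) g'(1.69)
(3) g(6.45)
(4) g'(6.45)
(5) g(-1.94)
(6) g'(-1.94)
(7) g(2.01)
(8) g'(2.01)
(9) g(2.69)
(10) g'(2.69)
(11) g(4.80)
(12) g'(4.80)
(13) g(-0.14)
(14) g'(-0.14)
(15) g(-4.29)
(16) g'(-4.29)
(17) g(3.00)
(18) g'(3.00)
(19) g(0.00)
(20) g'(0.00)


(1) = -17.92
(2) = -15.76
(3) = -138.25
(4) = -34.80
(5) = 12.93
(6) = -1.24
(7) = -23.17
(8) = -17.04
(9) = -35.68
(10) = -19.76
(11) = -86.28
(12) = -28.20
(13) = 4.22
(14) = -8.44
(15) = 4.80
(16) = 8.16
(17) = -42.00
(18) = -21.00
(19) = 3.00
(20) = -9.00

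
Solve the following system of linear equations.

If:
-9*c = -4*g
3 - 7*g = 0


Then:
c = 4/21
g = 3/7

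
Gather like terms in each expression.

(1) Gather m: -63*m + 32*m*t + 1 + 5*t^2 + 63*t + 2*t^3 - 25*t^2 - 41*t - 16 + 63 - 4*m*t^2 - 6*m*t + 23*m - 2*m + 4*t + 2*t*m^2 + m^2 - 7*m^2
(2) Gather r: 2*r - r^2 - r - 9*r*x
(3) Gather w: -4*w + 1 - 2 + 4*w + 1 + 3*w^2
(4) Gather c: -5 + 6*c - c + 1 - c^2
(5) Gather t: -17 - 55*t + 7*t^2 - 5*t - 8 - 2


(1) = m^2*(2*t - 6) + m*(-4*t^2 + 26*t - 42) + 2*t^3 - 20*t^2 + 26*t + 48
(2) = -r^2 + r*(1 - 9*x)
(3) = 3*w^2
(4) = -c^2 + 5*c - 4
(5) = 7*t^2 - 60*t - 27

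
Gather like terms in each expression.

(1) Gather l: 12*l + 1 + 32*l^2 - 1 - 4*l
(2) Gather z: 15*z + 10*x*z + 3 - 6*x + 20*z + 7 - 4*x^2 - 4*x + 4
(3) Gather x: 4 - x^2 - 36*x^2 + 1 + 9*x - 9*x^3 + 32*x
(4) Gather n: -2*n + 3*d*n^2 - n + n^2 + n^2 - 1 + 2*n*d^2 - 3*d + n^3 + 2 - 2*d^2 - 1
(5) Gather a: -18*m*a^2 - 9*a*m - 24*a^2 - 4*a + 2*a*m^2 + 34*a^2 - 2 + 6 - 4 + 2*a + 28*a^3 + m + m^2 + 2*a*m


(1) = 32*l^2 + 8*l
(2) = -4*x^2 - 10*x + z*(10*x + 35) + 14
(3) = -9*x^3 - 37*x^2 + 41*x + 5
(4) = -2*d^2 - 3*d + n^3 + n^2*(3*d + 2) + n*(2*d^2 - 3)
(5) = 28*a^3 + a^2*(10 - 18*m) + a*(2*m^2 - 7*m - 2) + m^2 + m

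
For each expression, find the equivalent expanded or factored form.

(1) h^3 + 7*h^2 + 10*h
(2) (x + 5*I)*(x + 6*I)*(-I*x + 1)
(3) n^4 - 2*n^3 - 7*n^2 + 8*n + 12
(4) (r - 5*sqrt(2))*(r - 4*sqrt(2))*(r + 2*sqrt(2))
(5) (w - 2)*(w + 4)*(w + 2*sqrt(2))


(1) = h*(h + 2)*(h + 5)
(2) = -I*x^3 + 12*x^2 + 41*I*x - 30
(3) = (n - 3)*(n - 2)*(n + 1)*(n + 2)
(4) = r^3 - 7*sqrt(2)*r^2 + 4*r + 80*sqrt(2)
(5) = w^3 + 2*w^2 + 2*sqrt(2)*w^2 - 8*w + 4*sqrt(2)*w - 16*sqrt(2)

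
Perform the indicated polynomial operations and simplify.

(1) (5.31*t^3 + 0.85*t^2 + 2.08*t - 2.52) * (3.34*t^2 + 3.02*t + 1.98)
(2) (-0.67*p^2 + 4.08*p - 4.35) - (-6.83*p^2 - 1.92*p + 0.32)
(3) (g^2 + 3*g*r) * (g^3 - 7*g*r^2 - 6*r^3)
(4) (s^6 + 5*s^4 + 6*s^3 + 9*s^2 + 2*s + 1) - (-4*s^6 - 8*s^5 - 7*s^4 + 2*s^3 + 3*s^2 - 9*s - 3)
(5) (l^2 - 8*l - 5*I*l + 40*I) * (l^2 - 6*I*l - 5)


(1) = 17.7354*t^5 + 18.8752*t^4 + 20.028*t^3 - 0.4522*t^2 - 3.492*t - 4.9896
(2) = 6.16*p^2 + 6.0*p - 4.67
(3) = g^5 + 3*g^4*r - 7*g^3*r^2 - 27*g^2*r^3 - 18*g*r^4
(4) = 5*s^6 + 8*s^5 + 12*s^4 + 4*s^3 + 6*s^2 + 11*s + 4
(5) = l^4 - 8*l^3 - 11*I*l^3 - 35*l^2 + 88*I*l^2 + 280*l + 25*I*l - 200*I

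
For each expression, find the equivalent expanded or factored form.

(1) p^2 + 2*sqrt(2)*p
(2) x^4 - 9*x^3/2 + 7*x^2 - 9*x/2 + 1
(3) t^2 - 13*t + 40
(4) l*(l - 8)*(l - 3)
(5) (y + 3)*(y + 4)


(1) = p*(p + 2*sqrt(2))
(2) = (x - 2)*(x - 1)^2*(x - 1/2)
(3) = (t - 8)*(t - 5)
(4) = l^3 - 11*l^2 + 24*l
(5) = y^2 + 7*y + 12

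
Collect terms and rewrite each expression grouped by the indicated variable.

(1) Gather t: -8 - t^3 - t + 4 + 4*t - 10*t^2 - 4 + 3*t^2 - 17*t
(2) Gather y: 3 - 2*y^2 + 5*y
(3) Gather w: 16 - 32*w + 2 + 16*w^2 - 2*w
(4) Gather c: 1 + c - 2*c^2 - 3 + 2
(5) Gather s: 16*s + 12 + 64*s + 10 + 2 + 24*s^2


(1) = -t^3 - 7*t^2 - 14*t - 8
(2) = -2*y^2 + 5*y + 3
(3) = 16*w^2 - 34*w + 18
(4) = -2*c^2 + c
(5) = 24*s^2 + 80*s + 24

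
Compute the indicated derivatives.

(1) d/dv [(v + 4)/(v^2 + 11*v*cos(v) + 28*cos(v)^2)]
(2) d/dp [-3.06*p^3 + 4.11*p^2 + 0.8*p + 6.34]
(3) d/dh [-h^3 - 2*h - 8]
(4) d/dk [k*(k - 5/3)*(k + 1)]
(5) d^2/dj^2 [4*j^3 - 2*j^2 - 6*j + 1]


(1) = (v^2 + 11*v*cos(v) + (v + 4)*(11*v*sin(v) - 2*v + 28*sin(2*v) - 11*cos(v)) + 28*cos(v)^2)/((v + 4*cos(v))^2*(v + 7*cos(v))^2)
(2) = -9.18*p^2 + 8.22*p + 0.8
(3) = -3*h^2 - 2
(4) = 3*k^2 - 4*k/3 - 5/3
(5) = 24*j - 4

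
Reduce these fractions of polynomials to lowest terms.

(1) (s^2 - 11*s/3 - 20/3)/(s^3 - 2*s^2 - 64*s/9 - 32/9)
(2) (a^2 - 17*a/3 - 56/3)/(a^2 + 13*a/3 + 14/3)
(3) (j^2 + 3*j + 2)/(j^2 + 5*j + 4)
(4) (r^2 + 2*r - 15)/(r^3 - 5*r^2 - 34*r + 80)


(1) = (3*s - 15)/(3*s^2 - 10*s - 8)
(2) = (a - 8)/(a + 2)
(3) = (j + 2)/(j + 4)
(4) = (r - 3)/(r^2 - 10*r + 16)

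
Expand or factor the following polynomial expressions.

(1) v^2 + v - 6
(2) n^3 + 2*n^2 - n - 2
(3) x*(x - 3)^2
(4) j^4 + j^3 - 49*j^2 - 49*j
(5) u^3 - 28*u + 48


(1) = (v - 2)*(v + 3)
(2) = (n - 1)*(n + 1)*(n + 2)
(3) = x^3 - 6*x^2 + 9*x
(4) = j*(j - 7)*(j + 1)*(j + 7)
(5) = (u - 4)*(u - 2)*(u + 6)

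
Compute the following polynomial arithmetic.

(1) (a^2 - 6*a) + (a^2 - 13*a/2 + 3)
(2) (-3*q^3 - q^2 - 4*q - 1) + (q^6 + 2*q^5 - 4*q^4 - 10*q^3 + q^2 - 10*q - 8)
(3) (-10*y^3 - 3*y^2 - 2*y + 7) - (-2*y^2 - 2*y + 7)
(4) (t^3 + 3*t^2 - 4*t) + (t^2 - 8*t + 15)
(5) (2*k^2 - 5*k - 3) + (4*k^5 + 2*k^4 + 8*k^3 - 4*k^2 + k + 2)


(1) = 2*a^2 - 25*a/2 + 3
(2) = q^6 + 2*q^5 - 4*q^4 - 13*q^3 - 14*q - 9
(3) = -10*y^3 - y^2
(4) = t^3 + 4*t^2 - 12*t + 15
(5) = 4*k^5 + 2*k^4 + 8*k^3 - 2*k^2 - 4*k - 1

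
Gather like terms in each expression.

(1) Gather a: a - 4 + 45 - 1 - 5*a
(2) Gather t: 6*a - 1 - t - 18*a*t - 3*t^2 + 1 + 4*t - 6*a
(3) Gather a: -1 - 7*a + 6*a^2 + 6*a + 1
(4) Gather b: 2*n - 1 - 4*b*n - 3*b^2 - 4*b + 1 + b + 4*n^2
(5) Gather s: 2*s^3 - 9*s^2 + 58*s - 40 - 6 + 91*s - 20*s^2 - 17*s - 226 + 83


(1) = 40 - 4*a
(2) = -3*t^2 + t*(3 - 18*a)
(3) = 6*a^2 - a
(4) = -3*b^2 + b*(-4*n - 3) + 4*n^2 + 2*n
(5) = 2*s^3 - 29*s^2 + 132*s - 189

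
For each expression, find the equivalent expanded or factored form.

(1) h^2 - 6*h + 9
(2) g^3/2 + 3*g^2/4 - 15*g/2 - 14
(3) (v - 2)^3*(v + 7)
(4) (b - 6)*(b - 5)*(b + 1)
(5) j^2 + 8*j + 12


(1) = (h - 3)^2
(2) = (g/2 + 1)*(g - 4)*(g + 7/2)
(3) = v^4 + v^3 - 30*v^2 + 76*v - 56
(4) = b^3 - 10*b^2 + 19*b + 30
(5) = (j + 2)*(j + 6)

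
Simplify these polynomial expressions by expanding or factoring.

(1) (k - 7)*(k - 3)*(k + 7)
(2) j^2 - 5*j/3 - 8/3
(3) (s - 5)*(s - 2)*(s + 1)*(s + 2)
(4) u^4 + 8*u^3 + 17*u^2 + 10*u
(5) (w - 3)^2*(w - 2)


(1) = k^3 - 3*k^2 - 49*k + 147
(2) = (j - 8/3)*(j + 1)
(3) = s^4 - 4*s^3 - 9*s^2 + 16*s + 20
(4) = u*(u + 1)*(u + 2)*(u + 5)
(5) = w^3 - 8*w^2 + 21*w - 18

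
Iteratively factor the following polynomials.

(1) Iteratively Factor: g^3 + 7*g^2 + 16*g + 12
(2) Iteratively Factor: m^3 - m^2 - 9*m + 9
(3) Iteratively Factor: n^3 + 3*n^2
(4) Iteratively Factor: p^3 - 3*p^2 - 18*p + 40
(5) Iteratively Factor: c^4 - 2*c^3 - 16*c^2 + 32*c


(1) = (g + 3)*(g^2 + 4*g + 4) = (g + 2)*(g + 3)*(g + 2)
(2) = (m - 3)*(m^2 + 2*m - 3) = (m - 3)*(m - 1)*(m + 3)
(3) = (n)*(n^2 + 3*n) = n^2*(n + 3)
(4) = (p + 4)*(p^2 - 7*p + 10) = (p - 2)*(p + 4)*(p - 5)
(5) = (c)*(c^3 - 2*c^2 - 16*c + 32) = c*(c - 2)*(c^2 - 16) = c*(c - 4)*(c - 2)*(c + 4)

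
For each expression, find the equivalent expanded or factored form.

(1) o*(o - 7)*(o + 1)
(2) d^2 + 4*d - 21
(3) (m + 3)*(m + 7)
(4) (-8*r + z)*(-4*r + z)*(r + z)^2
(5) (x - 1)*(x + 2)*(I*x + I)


(1) = o^3 - 6*o^2 - 7*o
(2) = (d - 3)*(d + 7)
(3) = m^2 + 10*m + 21
(4) = 32*r^4 + 52*r^3*z + 9*r^2*z^2 - 10*r*z^3 + z^4
(5) = I*x^3 + 2*I*x^2 - I*x - 2*I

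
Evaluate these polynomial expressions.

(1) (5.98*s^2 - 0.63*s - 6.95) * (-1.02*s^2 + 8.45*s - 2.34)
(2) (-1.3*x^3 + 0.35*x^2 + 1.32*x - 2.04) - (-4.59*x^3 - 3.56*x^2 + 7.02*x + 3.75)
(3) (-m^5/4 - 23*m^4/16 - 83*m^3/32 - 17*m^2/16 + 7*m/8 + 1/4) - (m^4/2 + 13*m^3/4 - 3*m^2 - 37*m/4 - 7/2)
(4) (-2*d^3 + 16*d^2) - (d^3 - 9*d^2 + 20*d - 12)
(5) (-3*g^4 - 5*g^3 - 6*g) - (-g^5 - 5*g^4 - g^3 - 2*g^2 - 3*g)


(1) = -6.0996*s^4 + 51.1736*s^3 - 12.2277*s^2 - 57.2533*s + 16.263
(2) = 3.29*x^3 + 3.91*x^2 - 5.7*x - 5.79
(3) = -m^5/4 - 31*m^4/16 - 187*m^3/32 + 31*m^2/16 + 81*m/8 + 15/4
(4) = -3*d^3 + 25*d^2 - 20*d + 12
(5) = g^5 + 2*g^4 - 4*g^3 + 2*g^2 - 3*g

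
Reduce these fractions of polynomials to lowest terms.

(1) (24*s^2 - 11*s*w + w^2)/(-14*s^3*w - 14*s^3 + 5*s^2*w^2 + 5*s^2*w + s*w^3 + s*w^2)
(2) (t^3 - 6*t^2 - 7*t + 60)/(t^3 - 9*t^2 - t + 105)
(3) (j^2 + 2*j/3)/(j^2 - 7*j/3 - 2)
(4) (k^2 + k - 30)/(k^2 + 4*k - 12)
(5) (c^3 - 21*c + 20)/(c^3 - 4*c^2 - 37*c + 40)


(1) = (-24*s^2 + 11*s*w - w^2)/(14*s^3*w + 14*s^3 - 5*s^2*w^2 - 5*s^2*w - s*w^3 - s*w^2)
(2) = (t - 4)/(t - 7)
(3) = j/(j - 3)
(4) = (k - 5)/(k - 2)
(5) = (c - 4)/(c - 8)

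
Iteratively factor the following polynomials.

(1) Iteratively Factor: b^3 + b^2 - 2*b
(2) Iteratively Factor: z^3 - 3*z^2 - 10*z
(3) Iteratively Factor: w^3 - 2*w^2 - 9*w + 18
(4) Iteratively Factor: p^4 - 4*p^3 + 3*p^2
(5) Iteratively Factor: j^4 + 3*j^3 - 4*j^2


(1) = (b + 2)*(b^2 - b) = (b - 1)*(b + 2)*(b)
(2) = (z - 5)*(z^2 + 2*z) = (z - 5)*(z + 2)*(z)
(3) = (w - 3)*(w^2 + w - 6) = (w - 3)*(w - 2)*(w + 3)
(4) = (p)*(p^3 - 4*p^2 + 3*p) = p^2*(p^2 - 4*p + 3) = p^2*(p - 1)*(p - 3)
(5) = (j - 1)*(j^3 + 4*j^2) = (j - 1)*(j + 4)*(j^2) = j*(j - 1)*(j + 4)*(j)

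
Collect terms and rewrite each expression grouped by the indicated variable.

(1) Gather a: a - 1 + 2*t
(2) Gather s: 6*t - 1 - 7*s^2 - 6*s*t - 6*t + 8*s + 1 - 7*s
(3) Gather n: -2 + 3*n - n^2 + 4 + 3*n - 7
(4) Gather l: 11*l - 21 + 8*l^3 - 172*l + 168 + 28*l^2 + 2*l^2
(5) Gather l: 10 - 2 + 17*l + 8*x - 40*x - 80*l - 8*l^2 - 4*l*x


(1) = a + 2*t - 1
(2) = -7*s^2 + s*(1 - 6*t)
(3) = -n^2 + 6*n - 5
(4) = 8*l^3 + 30*l^2 - 161*l + 147
(5) = -8*l^2 + l*(-4*x - 63) - 32*x + 8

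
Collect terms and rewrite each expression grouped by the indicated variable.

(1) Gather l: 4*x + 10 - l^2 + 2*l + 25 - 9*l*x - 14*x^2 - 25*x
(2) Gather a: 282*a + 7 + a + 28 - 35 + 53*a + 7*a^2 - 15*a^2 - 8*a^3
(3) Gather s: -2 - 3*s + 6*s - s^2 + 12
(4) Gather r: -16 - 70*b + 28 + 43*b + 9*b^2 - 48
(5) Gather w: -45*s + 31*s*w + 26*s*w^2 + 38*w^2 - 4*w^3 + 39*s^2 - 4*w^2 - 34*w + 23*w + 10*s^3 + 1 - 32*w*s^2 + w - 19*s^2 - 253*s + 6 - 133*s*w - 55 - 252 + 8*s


(1) = -l^2 + l*(2 - 9*x) - 14*x^2 - 21*x + 35
(2) = -8*a^3 - 8*a^2 + 336*a
(3) = -s^2 + 3*s + 10
(4) = 9*b^2 - 27*b - 36
(5) = 10*s^3 + 20*s^2 - 290*s - 4*w^3 + w^2*(26*s + 34) + w*(-32*s^2 - 102*s - 10) - 300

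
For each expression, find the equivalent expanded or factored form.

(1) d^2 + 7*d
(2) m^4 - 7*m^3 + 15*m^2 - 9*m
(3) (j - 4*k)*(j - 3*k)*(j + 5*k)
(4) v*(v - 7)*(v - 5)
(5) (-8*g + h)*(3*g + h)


(1) = d*(d + 7)
(2) = m*(m - 3)^2*(m - 1)
(3) = j^3 - 2*j^2*k - 23*j*k^2 + 60*k^3
(4) = v^3 - 12*v^2 + 35*v
(5) = -24*g^2 - 5*g*h + h^2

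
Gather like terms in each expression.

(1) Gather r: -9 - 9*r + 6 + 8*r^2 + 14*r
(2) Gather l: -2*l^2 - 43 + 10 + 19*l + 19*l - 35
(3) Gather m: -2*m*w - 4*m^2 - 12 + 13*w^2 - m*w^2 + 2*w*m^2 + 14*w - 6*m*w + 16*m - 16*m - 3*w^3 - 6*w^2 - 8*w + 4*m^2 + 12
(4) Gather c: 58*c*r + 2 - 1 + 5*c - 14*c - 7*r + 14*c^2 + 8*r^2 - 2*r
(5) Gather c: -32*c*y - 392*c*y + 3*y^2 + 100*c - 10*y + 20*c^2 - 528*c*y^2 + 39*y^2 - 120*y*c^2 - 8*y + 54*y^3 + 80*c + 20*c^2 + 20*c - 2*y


(1) = 8*r^2 + 5*r - 3
(2) = -2*l^2 + 38*l - 68
(3) = 2*m^2*w + m*(-w^2 - 8*w) - 3*w^3 + 7*w^2 + 6*w
(4) = 14*c^2 + c*(58*r - 9) + 8*r^2 - 9*r + 1
(5) = c^2*(40 - 120*y) + c*(-528*y^2 - 424*y + 200) + 54*y^3 + 42*y^2 - 20*y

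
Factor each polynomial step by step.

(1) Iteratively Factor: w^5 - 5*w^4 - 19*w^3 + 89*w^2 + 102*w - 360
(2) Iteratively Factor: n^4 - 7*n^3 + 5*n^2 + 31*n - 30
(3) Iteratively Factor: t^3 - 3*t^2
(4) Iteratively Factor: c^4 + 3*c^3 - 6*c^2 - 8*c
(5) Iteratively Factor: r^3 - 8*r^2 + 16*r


(1) = (w - 5)*(w^4 - 19*w^2 - 6*w + 72) = (w - 5)*(w + 3)*(w^3 - 3*w^2 - 10*w + 24) = (w - 5)*(w + 3)^2*(w^2 - 6*w + 8) = (w - 5)*(w - 4)*(w + 3)^2*(w - 2)
(2) = (n + 2)*(n^3 - 9*n^2 + 23*n - 15) = (n - 3)*(n + 2)*(n^2 - 6*n + 5) = (n - 3)*(n - 1)*(n + 2)*(n - 5)
(3) = (t - 3)*(t^2) = t*(t - 3)*(t)
(4) = (c - 2)*(c^3 + 5*c^2 + 4*c) = c*(c - 2)*(c^2 + 5*c + 4) = c*(c - 2)*(c + 1)*(c + 4)
(5) = (r)*(r^2 - 8*r + 16) = r*(r - 4)*(r - 4)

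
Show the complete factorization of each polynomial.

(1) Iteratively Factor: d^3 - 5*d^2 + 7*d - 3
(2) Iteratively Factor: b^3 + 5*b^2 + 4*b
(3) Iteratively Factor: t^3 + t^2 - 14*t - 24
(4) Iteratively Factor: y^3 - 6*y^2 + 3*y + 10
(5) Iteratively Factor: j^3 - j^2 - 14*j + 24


(1) = (d - 1)*(d^2 - 4*d + 3) = (d - 3)*(d - 1)*(d - 1)
(2) = (b + 4)*(b^2 + b) = b*(b + 4)*(b + 1)
(3) = (t + 3)*(t^2 - 2*t - 8) = (t + 2)*(t + 3)*(t - 4)
(4) = (y + 1)*(y^2 - 7*y + 10) = (y - 2)*(y + 1)*(y - 5)
(5) = (j - 3)*(j^2 + 2*j - 8) = (j - 3)*(j - 2)*(j + 4)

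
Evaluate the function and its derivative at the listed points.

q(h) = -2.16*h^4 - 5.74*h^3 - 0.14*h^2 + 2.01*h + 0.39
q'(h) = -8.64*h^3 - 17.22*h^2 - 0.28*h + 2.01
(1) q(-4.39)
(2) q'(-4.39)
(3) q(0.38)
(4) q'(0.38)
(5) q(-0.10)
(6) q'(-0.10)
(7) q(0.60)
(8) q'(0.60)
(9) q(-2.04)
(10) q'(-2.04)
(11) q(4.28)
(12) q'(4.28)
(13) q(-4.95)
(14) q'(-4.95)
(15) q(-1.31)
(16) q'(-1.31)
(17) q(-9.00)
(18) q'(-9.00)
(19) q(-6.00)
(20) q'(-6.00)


(1) = -327.76
(2) = 402.36
(3) = 0.77
(4) = -1.06
(5) = 0.19
(6) = 1.87
(7) = 0.03
(8) = -6.22
(9) = 7.03
(10) = 4.27
(11) = -1168.42
(12) = -992.03
(13) = -613.60
(14) = 629.39
(15) = 4.06
(16) = -7.75
(17) = -10016.34
(18) = 4908.27
(19) = -1576.23
(20) = 1250.01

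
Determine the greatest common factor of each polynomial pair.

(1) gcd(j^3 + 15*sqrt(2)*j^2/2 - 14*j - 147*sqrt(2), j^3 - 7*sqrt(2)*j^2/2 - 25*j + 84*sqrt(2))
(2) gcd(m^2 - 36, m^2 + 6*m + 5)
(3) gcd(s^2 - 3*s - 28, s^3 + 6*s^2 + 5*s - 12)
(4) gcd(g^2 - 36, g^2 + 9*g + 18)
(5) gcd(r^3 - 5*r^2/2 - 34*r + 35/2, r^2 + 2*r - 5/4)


(1) = gcd((j - 3*sqrt(2))*(j + 7*sqrt(2)/2)*(j + 7*sqrt(2)), (j - 4*sqrt(2))*(j - 3*sqrt(2))*(j + 7*sqrt(2)/2)) = j^2 + sqrt(2)*j/2 - 21
(2) = gcd((m - 6)*(m + 6), (m + 1)*(m + 5)) = 1
(3) = s + 4
(4) = gcd((g - 6)*(g + 6), (g + 3)*(g + 6)) = g + 6
(5) = r - 1/2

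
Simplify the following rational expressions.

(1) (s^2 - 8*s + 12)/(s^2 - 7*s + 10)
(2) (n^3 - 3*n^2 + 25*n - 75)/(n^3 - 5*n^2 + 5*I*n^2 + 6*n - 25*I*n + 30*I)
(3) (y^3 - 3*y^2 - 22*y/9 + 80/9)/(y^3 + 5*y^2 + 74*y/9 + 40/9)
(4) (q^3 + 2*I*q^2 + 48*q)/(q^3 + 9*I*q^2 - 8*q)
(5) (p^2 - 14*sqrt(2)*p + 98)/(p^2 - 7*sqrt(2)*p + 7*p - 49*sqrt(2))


(1) = (s - 6)/(s - 5)
(2) = (n - 5*I)/(n - 2)
(3) = (3*y^2 - 14*y + 16)/(3*y^2 + 10*y + 8)
(4) = (q - 6*I)/(q + I)
(5) = (p - 7*sqrt(2))/(p + 7)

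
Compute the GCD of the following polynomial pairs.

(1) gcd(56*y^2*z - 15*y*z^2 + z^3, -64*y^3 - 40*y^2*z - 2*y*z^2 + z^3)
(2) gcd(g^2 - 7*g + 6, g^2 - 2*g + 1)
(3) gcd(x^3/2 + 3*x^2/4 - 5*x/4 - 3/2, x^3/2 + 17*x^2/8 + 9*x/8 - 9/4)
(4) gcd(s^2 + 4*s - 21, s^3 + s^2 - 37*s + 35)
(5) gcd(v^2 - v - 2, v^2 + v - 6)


(1) = 8*y - z
(2) = g - 1
(3) = x + 2
(4) = s + 7
(5) = v - 2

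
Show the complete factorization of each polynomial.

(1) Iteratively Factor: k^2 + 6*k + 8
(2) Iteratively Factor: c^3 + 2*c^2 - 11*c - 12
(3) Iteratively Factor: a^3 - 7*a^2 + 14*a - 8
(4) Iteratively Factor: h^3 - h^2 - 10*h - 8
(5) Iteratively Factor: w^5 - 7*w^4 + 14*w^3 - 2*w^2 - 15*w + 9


(1) = (k + 2)*(k + 4)
(2) = (c - 3)*(c^2 + 5*c + 4) = (c - 3)*(c + 4)*(c + 1)
(3) = (a - 1)*(a^2 - 6*a + 8) = (a - 4)*(a - 1)*(a - 2)
(4) = (h + 1)*(h^2 - 2*h - 8) = (h - 4)*(h + 1)*(h + 2)
(5) = (w - 1)*(w^4 - 6*w^3 + 8*w^2 + 6*w - 9) = (w - 3)*(w - 1)*(w^3 - 3*w^2 - w + 3) = (w - 3)*(w - 1)^2*(w^2 - 2*w - 3) = (w - 3)^2*(w - 1)^2*(w + 1)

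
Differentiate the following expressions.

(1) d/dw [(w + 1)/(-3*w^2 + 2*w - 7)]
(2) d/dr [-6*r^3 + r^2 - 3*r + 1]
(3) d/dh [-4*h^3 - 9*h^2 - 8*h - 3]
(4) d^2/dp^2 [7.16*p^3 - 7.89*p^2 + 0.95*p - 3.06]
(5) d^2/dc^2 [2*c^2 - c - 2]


(1) = 3*(w^2 + 2*w - 3)/(9*w^4 - 12*w^3 + 46*w^2 - 28*w + 49)
(2) = -18*r^2 + 2*r - 3
(3) = -12*h^2 - 18*h - 8
(4) = 42.96*p - 15.78
(5) = 4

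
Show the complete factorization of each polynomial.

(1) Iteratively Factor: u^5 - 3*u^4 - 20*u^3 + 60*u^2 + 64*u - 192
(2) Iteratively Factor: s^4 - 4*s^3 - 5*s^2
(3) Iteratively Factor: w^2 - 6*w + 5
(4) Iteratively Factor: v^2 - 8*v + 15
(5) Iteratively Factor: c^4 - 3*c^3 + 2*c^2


(1) = (u + 4)*(u^4 - 7*u^3 + 8*u^2 + 28*u - 48) = (u + 2)*(u + 4)*(u^3 - 9*u^2 + 26*u - 24) = (u - 4)*(u + 2)*(u + 4)*(u^2 - 5*u + 6) = (u - 4)*(u - 2)*(u + 2)*(u + 4)*(u - 3)
(2) = (s - 5)*(s^3 + s^2) = (s - 5)*(s + 1)*(s^2) = s*(s - 5)*(s + 1)*(s)
(3) = (w - 5)*(w - 1)
(4) = (v - 5)*(v - 3)
(5) = (c)*(c^3 - 3*c^2 + 2*c) = c^2*(c^2 - 3*c + 2) = c^2*(c - 1)*(c - 2)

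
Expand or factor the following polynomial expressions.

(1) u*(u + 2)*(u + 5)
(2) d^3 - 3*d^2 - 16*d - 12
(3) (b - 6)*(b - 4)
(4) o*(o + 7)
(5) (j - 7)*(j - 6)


(1) = u^3 + 7*u^2 + 10*u
(2) = (d - 6)*(d + 1)*(d + 2)
(3) = b^2 - 10*b + 24
(4) = o^2 + 7*o
(5) = j^2 - 13*j + 42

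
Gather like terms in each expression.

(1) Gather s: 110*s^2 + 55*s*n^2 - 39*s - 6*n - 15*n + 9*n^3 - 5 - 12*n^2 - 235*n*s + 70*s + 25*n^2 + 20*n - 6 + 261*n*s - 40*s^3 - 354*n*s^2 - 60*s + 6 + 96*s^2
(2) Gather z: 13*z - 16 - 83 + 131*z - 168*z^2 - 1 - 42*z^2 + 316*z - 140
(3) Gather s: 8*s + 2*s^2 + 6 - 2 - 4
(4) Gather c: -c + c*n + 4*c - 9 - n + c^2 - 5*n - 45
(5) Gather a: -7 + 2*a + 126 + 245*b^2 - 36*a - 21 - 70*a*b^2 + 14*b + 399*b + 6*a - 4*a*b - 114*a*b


(1) = 9*n^3 + 13*n^2 - n - 40*s^3 + s^2*(206 - 354*n) + s*(55*n^2 + 26*n - 29) - 5
(2) = -210*z^2 + 460*z - 240
(3) = 2*s^2 + 8*s
(4) = c^2 + c*(n + 3) - 6*n - 54
(5) = a*(-70*b^2 - 118*b - 28) + 245*b^2 + 413*b + 98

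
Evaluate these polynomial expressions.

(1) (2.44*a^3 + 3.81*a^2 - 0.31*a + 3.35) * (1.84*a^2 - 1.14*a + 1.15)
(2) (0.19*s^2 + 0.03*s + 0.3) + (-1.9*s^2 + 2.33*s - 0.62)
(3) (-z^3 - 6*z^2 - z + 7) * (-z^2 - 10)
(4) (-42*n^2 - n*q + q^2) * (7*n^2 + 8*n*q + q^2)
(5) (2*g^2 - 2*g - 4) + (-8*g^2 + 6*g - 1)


(1) = 4.4896*a^5 + 4.2288*a^4 - 2.1078*a^3 + 10.8989*a^2 - 4.1755*a + 3.8525
(2) = -1.71*s^2 + 2.36*s - 0.32
(3) = z^5 + 6*z^4 + 11*z^3 + 53*z^2 + 10*z - 70
(4) = -294*n^4 - 343*n^3*q - 43*n^2*q^2 + 7*n*q^3 + q^4
(5) = -6*g^2 + 4*g - 5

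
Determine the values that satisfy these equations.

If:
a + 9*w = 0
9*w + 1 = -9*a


Then:
a = -1/8
w = 1/72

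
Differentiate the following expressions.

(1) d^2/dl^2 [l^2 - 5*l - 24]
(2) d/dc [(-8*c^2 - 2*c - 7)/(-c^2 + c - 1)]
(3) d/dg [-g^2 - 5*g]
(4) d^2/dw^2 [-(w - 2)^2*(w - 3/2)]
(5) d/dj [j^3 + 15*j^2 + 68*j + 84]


(1) = 2
(2) = (-10*c^2 + 2*c + 9)/(c^4 - 2*c^3 + 3*c^2 - 2*c + 1)
(3) = -2*g - 5
(4) = 11 - 6*w
(5) = 3*j^2 + 30*j + 68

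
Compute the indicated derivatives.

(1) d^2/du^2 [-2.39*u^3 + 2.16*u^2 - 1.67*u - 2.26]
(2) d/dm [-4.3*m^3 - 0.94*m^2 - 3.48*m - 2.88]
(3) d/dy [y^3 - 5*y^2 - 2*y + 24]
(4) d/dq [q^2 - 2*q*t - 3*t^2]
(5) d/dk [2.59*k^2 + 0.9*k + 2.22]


(1) = 4.32 - 14.34*u
(2) = -12.9*m^2 - 1.88*m - 3.48
(3) = 3*y^2 - 10*y - 2
(4) = 2*q - 2*t
(5) = 5.18*k + 0.9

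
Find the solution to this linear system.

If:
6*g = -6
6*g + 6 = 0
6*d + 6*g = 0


Then:
d = 1
g = -1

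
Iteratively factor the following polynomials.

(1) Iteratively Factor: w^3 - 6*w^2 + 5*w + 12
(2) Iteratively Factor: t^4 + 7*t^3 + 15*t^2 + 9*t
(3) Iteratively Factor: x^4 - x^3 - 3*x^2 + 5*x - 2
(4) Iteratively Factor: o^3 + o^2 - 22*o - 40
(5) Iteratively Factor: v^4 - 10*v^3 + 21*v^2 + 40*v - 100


(1) = (w - 4)*(w^2 - 2*w - 3) = (w - 4)*(w - 3)*(w + 1)
(2) = (t + 1)*(t^3 + 6*t^2 + 9*t) = t*(t + 1)*(t^2 + 6*t + 9) = t*(t + 1)*(t + 3)*(t + 3)
(3) = (x + 2)*(x^3 - 3*x^2 + 3*x - 1) = (x - 1)*(x + 2)*(x^2 - 2*x + 1) = (x - 1)^2*(x + 2)*(x - 1)
(4) = (o - 5)*(o^2 + 6*o + 8) = (o - 5)*(o + 4)*(o + 2)
(5) = (v - 2)*(v^3 - 8*v^2 + 5*v + 50) = (v - 5)*(v - 2)*(v^2 - 3*v - 10) = (v - 5)^2*(v - 2)*(v + 2)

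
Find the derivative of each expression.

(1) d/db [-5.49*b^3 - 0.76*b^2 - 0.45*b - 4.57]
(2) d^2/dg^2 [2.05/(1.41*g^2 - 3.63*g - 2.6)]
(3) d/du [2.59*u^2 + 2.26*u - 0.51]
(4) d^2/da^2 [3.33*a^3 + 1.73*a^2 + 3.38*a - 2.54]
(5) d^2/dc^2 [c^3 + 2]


(1) = -16.47*b^2 - 1.52*b - 0.45
(2) = (8.15121*g^2 - 20.98503*g - 2.05*(2.82*g - 3.63)*(5.64*g - 7.26) - 15.0306)/(-1.41*g^2 + 3.63*g + 2.6)^3
(3) = 5.18*u + 2.26
(4) = 19.98*a + 3.46
(5) = 6*c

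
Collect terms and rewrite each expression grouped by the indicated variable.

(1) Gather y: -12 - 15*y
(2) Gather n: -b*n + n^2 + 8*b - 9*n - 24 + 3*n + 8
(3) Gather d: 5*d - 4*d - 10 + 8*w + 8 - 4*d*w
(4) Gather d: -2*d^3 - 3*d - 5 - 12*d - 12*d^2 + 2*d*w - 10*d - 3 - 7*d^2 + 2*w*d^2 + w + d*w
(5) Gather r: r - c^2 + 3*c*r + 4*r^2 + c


(1) = -15*y - 12
(2) = 8*b + n^2 + n*(-b - 6) - 16
(3) = d*(1 - 4*w) + 8*w - 2
(4) = -2*d^3 + d^2*(2*w - 19) + d*(3*w - 25) + w - 8
(5) = -c^2 + c + 4*r^2 + r*(3*c + 1)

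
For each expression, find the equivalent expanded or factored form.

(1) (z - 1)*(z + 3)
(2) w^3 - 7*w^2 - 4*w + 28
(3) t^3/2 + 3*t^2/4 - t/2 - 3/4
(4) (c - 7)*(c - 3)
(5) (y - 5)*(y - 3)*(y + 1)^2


(1) = z^2 + 2*z - 3
(2) = (w - 7)*(w - 2)*(w + 2)
(3) = (t/2 + 1/2)*(t - 1)*(t + 3/2)
(4) = c^2 - 10*c + 21
(5) = y^4 - 6*y^3 + 22*y + 15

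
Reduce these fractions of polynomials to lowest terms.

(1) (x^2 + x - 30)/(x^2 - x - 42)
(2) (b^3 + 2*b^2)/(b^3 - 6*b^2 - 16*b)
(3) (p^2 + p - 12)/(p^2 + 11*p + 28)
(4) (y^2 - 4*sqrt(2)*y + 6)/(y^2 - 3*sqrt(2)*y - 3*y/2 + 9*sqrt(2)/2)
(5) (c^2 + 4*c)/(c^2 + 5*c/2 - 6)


(1) = (x - 5)/(x - 7)
(2) = b/(b - 8)
(3) = (p - 3)/(p + 7)
(4) = (2*y - 2*sqrt(2))/(2*y - 3)
(5) = 2*c/(2*c - 3)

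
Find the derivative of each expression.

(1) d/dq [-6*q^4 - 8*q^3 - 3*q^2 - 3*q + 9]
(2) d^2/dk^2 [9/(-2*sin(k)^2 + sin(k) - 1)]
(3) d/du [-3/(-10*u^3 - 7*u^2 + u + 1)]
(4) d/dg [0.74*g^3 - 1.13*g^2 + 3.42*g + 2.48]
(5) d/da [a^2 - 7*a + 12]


(1) = -24*q^3 - 24*q^2 - 6*q - 3
(2) = 9*(16*sin(k)^4 - 6*sin(k)^3 - 31*sin(k)^2 + 13*sin(k) + 2)/(-sin(k) - cos(2*k) + 2)^3
(3) = 3*(-30*u^2 - 14*u + 1)/(10*u^3 + 7*u^2 - u - 1)^2
(4) = 2.22*g^2 - 2.26*g + 3.42
(5) = 2*a - 7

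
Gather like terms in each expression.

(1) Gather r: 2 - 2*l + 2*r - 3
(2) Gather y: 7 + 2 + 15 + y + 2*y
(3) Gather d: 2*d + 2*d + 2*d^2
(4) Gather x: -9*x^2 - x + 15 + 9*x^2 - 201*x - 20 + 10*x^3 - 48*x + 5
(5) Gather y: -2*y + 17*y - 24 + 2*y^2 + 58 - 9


(1) = -2*l + 2*r - 1
(2) = 3*y + 24
(3) = 2*d^2 + 4*d
(4) = 10*x^3 - 250*x
(5) = 2*y^2 + 15*y + 25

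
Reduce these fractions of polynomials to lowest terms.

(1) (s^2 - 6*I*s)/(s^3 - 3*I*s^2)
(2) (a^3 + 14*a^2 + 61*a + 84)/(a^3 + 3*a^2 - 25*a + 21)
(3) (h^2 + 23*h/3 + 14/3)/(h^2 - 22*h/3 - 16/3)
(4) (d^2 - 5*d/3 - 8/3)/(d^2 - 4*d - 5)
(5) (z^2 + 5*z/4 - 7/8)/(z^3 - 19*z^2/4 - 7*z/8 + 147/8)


(1) = (s - 6*I)/(s^2 - 3*I*s)
(2) = (a^2 + 7*a + 12)/(a^2 - 4*a + 3)
(3) = (h + 7)/(h - 8)
(4) = (3*d - 8)/(3*d - 15)
(5) = (2*z - 1)/(2*z^2 - 13*z + 21)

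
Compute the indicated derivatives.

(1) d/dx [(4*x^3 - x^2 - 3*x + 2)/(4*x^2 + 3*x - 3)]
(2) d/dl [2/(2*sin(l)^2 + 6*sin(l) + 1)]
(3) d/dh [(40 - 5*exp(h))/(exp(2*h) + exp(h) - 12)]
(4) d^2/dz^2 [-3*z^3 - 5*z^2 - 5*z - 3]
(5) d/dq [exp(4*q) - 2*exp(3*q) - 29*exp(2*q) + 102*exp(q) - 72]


(1) = (16*x^4 + 24*x^3 - 27*x^2 - 10*x + 3)/(16*x^4 + 24*x^3 - 15*x^2 - 18*x + 9)
(2) = -4*(2*sin(l) + 3)*cos(l)/(6*sin(l) - cos(2*l) + 2)^2
(3) = 5*((exp(h) - 8)*(2*exp(h) + 1) - exp(2*h) - exp(h) + 12)*exp(h)/(exp(2*h) + exp(h) - 12)^2
(4) = -18*z - 10
(5) = (4*exp(3*q) - 6*exp(2*q) - 58*exp(q) + 102)*exp(q)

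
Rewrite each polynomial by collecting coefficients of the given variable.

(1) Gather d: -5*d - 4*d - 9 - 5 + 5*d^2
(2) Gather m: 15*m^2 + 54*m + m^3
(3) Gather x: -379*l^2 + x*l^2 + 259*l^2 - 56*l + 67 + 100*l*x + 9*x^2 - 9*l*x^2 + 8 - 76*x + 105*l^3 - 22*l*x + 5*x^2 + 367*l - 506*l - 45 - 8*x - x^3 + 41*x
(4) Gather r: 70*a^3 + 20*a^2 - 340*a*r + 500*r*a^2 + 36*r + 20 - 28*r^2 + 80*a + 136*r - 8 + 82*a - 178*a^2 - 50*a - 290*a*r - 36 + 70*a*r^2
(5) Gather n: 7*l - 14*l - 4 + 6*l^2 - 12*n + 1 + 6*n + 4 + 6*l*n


(1) = 5*d^2 - 9*d - 14
(2) = m^3 + 15*m^2 + 54*m
(3) = 105*l^3 - 120*l^2 - 195*l - x^3 + x^2*(14 - 9*l) + x*(l^2 + 78*l - 43) + 30
(4) = 70*a^3 - 158*a^2 + 112*a + r^2*(70*a - 28) + r*(500*a^2 - 630*a + 172) - 24
(5) = 6*l^2 - 7*l + n*(6*l - 6) + 1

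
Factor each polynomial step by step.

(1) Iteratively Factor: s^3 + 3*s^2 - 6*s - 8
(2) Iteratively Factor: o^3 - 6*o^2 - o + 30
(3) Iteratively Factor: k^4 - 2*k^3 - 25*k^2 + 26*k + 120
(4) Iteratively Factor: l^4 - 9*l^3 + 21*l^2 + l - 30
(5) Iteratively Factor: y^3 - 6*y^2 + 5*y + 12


(1) = (s - 2)*(s^2 + 5*s + 4) = (s - 2)*(s + 1)*(s + 4)
(2) = (o - 5)*(o^2 - o - 6) = (o - 5)*(o - 3)*(o + 2)
(3) = (k + 2)*(k^3 - 4*k^2 - 17*k + 60) = (k - 5)*(k + 2)*(k^2 + k - 12) = (k - 5)*(k - 3)*(k + 2)*(k + 4)
(4) = (l - 3)*(l^3 - 6*l^2 + 3*l + 10) = (l - 3)*(l - 2)*(l^2 - 4*l - 5) = (l - 5)*(l - 3)*(l - 2)*(l + 1)
(5) = (y + 1)*(y^2 - 7*y + 12) = (y - 4)*(y + 1)*(y - 3)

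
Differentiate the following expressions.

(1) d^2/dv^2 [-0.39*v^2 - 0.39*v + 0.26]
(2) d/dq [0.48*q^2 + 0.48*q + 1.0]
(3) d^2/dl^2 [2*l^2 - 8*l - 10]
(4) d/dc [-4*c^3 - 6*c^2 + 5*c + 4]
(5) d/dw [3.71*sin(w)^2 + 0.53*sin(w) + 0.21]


(1) = -0.780000000000000
(2) = 0.96*q + 0.48
(3) = 4
(4) = -12*c^2 - 12*c + 5
(5) = (7.42*sin(w) + 0.53)*cos(w)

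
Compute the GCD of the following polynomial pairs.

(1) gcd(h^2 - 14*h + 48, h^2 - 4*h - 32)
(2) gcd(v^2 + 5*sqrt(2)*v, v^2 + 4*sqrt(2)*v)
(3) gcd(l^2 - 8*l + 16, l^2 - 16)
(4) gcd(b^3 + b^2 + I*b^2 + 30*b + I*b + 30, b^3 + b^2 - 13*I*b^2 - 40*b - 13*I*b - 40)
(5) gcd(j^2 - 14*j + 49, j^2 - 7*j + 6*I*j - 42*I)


(1) = gcd((h - 8)*(h - 6), (h - 8)*(h + 4)) = h - 8
(2) = gcd(v*(v + 5*sqrt(2)), v*(v + 4*sqrt(2))) = v
(3) = gcd((l - 4)^2, (l - 4)*(l + 4)) = l - 4
(4) = b^2 + b*(1 - 5*I) - 5*I
(5) = j - 7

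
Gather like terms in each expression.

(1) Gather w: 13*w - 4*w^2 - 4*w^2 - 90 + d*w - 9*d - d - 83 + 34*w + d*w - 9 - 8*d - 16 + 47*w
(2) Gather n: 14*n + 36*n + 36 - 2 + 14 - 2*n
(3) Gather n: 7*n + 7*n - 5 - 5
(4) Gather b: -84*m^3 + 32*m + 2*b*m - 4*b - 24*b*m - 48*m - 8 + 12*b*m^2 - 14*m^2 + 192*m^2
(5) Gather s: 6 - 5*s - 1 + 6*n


(1) = -18*d - 8*w^2 + w*(2*d + 94) - 198
(2) = 48*n + 48
(3) = 14*n - 10
(4) = b*(12*m^2 - 22*m - 4) - 84*m^3 + 178*m^2 - 16*m - 8
(5) = 6*n - 5*s + 5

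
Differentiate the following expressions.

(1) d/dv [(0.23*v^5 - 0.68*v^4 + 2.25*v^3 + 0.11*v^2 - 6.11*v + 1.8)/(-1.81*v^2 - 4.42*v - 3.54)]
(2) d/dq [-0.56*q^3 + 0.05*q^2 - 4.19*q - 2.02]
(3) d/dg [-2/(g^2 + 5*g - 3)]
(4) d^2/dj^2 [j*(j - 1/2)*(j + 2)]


(1) = (-1.2489*v^6 - 1.6048*v^5 + 0.8733*v^4 - 10.2612*v^3 - 35.4403*v^2 + 5.7372*v + 29.5854)/(3.2761*v^4 + 16.0004*v^3 + 32.3512*v^2 + 31.2936*v + 12.5316)
(2) = -1.68*q^2 + 0.1*q - 4.19
(3) = 2*(2*g + 5)/(g^2 + 5*g - 3)^2
(4) = 6*j + 3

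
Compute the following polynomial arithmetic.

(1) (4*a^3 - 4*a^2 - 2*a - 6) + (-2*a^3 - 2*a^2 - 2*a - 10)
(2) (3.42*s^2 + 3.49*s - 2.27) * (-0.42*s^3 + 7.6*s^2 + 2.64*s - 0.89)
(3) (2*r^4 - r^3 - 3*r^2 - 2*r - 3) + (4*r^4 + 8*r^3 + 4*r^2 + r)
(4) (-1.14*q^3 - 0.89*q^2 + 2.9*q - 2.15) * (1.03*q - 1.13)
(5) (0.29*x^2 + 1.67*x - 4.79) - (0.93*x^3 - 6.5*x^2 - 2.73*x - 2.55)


(1) = 2*a^3 - 6*a^2 - 4*a - 16
(2) = -1.4364*s^5 + 24.5262*s^4 + 36.5062*s^3 - 11.0822*s^2 - 9.0989*s + 2.0203
(3) = 6*r^4 + 7*r^3 + r^2 - r - 3
(4) = -1.1742*q^4 + 0.3715*q^3 + 3.9927*q^2 - 5.4915*q + 2.4295
(5) = -0.93*x^3 + 6.79*x^2 + 4.4*x - 2.24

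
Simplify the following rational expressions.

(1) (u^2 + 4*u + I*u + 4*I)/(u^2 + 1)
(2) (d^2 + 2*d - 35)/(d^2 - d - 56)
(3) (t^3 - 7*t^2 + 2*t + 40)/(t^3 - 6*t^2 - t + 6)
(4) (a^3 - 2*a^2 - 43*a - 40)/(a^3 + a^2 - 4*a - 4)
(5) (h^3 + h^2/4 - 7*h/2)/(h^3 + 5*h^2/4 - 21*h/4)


(1) = (u + 4)/(u - I)
(2) = (d - 5)/(d - 8)
(3) = (t^3 - 7*t^2 + 2*t + 40)/(t^3 - 6*t^2 - t + 6)
(4) = (a^2 - 3*a - 40)/(a^2 - 4)
(5) = (h + 2)/(h + 3)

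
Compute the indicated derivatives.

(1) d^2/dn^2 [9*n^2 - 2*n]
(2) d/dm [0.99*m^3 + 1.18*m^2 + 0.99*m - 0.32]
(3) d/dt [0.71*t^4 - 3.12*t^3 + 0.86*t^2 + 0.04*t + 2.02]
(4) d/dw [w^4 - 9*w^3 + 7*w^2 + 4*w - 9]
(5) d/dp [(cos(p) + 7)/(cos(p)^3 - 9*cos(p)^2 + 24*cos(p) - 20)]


(1) = 18
(2) = 2.97*m^2 + 2.36*m + 0.99
(3) = 2.84*t^3 - 9.36*t^2 + 1.72*t + 0.04
(4) = 4*w^3 - 27*w^2 + 14*w + 4
(5) = 2*(cos(p)^2 + 8*cos(p) - 47)*sin(p)/((cos(p) - 5)^2*(cos(p) - 2)^3)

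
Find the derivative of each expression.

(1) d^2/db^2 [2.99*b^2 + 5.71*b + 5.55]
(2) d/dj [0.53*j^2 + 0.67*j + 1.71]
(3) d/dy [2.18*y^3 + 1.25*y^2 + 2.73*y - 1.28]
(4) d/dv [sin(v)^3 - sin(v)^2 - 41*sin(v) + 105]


(1) = 5.98000000000000
(2) = 1.06*j + 0.67
(3) = 6.54*y^2 + 2.5*y + 2.73
(4) = (3*sin(v)^2 - 2*sin(v) - 41)*cos(v)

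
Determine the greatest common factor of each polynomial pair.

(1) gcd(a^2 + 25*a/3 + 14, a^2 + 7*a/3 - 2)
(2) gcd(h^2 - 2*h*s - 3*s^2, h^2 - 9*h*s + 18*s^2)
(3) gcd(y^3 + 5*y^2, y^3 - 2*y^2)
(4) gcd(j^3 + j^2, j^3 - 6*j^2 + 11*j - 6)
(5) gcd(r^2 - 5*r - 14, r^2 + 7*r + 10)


(1) = gcd((a + 7/3)*(a + 6), (a - 2/3)*(a + 3)) = 1
(2) = -h + 3*s
(3) = gcd(y^2*(y + 5), y^2*(y - 2)) = y^2
(4) = gcd(j^2*(j + 1), (j - 3)*(j - 2)*(j - 1)) = 1
(5) = r + 2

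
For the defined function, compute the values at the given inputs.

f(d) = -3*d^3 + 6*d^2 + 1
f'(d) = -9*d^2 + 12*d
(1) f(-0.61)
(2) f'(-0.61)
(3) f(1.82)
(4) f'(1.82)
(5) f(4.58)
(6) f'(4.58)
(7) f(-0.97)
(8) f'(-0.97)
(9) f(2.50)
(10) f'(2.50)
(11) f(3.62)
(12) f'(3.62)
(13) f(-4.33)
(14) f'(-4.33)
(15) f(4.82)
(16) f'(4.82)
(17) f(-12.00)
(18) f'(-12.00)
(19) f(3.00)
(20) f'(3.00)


(1) = 3.91
(2) = -10.67
(3) = 2.79
(4) = -7.97
(5) = -161.36
(6) = -133.83
(7) = 9.38
(8) = -20.11
(9) = -8.38
(10) = -26.25
(11) = -62.69
(12) = -74.50
(13) = 357.04
(14) = -220.70
(15) = -195.55
(16) = -151.25
(17) = 6049.00
(18) = -1440.00
(19) = -26.00
(20) = -45.00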